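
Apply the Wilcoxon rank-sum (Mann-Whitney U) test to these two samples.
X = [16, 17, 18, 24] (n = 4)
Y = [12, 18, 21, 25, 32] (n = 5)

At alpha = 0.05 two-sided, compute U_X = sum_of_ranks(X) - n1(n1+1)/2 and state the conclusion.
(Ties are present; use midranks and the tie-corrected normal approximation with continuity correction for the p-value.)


Step 1: Combine and sort all 9 observations; assign midranks.
sorted (value, group): (12,Y), (16,X), (17,X), (18,X), (18,Y), (21,Y), (24,X), (25,Y), (32,Y)
ranks: 12->1, 16->2, 17->3, 18->4.5, 18->4.5, 21->6, 24->7, 25->8, 32->9
Step 2: Rank sum for X: R1 = 2 + 3 + 4.5 + 7 = 16.5.
Step 3: U_X = R1 - n1(n1+1)/2 = 16.5 - 4*5/2 = 16.5 - 10 = 6.5.
       U_Y = n1*n2 - U_X = 20 - 6.5 = 13.5.
Step 4: Ties are present, so use the tie-corrected normal approximation (with continuity correction) for the p-value.
Step 5: p-value = 0.460558; compare to alpha = 0.05. fail to reject H0.

U_X = 6.5, p = 0.460558, fail to reject H0 at alpha = 0.05.


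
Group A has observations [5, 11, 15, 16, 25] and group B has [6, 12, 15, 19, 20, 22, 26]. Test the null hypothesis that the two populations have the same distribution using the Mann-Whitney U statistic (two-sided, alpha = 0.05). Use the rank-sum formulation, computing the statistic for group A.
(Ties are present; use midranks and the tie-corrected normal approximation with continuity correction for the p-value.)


Step 1: Combine and sort all 12 observations; assign midranks.
sorted (value, group): (5,X), (6,Y), (11,X), (12,Y), (15,X), (15,Y), (16,X), (19,Y), (20,Y), (22,Y), (25,X), (26,Y)
ranks: 5->1, 6->2, 11->3, 12->4, 15->5.5, 15->5.5, 16->7, 19->8, 20->9, 22->10, 25->11, 26->12
Step 2: Rank sum for X: R1 = 1 + 3 + 5.5 + 7 + 11 = 27.5.
Step 3: U_X = R1 - n1(n1+1)/2 = 27.5 - 5*6/2 = 27.5 - 15 = 12.5.
       U_Y = n1*n2 - U_X = 35 - 12.5 = 22.5.
Step 4: Ties are present, so use the tie-corrected normal approximation (with continuity correction) for the p-value.
Step 5: p-value = 0.464120; compare to alpha = 0.05. fail to reject H0.

U_X = 12.5, p = 0.464120, fail to reject H0 at alpha = 0.05.


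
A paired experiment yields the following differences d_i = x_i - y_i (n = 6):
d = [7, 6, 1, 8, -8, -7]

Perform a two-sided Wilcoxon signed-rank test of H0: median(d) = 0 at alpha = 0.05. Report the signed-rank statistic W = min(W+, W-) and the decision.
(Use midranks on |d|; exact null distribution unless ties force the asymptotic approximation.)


Step 1: Drop any zero differences (none here) and take |d_i|.
|d| = [7, 6, 1, 8, 8, 7]
Step 2: Midrank |d_i| (ties get averaged ranks).
ranks: |7|->3.5, |6|->2, |1|->1, |8|->5.5, |8|->5.5, |7|->3.5
Step 3: Attach original signs; sum ranks with positive sign and with negative sign.
W+ = 3.5 + 2 + 1 + 5.5 = 12
W- = 5.5 + 3.5 = 9
(Check: W+ + W- = 21 should equal n(n+1)/2 = 21.)
Step 4: Test statistic W = min(W+, W-) = 9.
Step 5: Ties in |d|, so use the tie-corrected normal approximation.
        E[W] = n(n+1)/4 = 6*7/4 = 10.5.
        Tie groups: |d|=7 (t=2), |d|=8 (t=2); sum(t^3 - t) = 12.
        Var[W] = n(n+1)(2n+1)/24 - sum(t^3-t)/48 = 546/24 - 12/48 = 22.5.
        z = (W - E[W]) / sqrt(Var[W]) = (9 - 10.5) / 4.7434 = -0.3162.
        Two-sided p = 2*Phi(z) = 0.751830.
Step 6: alpha = 0.05. fail to reject H0.

W+ = 12, W- = 9, W = min = 9, p = 0.751830, fail to reject H0.


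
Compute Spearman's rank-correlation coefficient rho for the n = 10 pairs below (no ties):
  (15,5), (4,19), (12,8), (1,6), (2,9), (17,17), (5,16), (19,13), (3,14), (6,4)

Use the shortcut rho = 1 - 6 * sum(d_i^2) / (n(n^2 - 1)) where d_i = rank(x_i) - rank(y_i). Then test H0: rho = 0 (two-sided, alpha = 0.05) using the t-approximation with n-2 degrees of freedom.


Step 1: Rank x and y separately (midranks; no ties here).
rank(x): 15->8, 4->4, 12->7, 1->1, 2->2, 17->9, 5->5, 19->10, 3->3, 6->6
rank(y): 5->2, 19->10, 8->4, 6->3, 9->5, 17->9, 16->8, 13->6, 14->7, 4->1
Step 2: d_i = R_x(i) - R_y(i); compute d_i^2.
  (8-2)^2=36, (4-10)^2=36, (7-4)^2=9, (1-3)^2=4, (2-5)^2=9, (9-9)^2=0, (5-8)^2=9, (10-6)^2=16, (3-7)^2=16, (6-1)^2=25
sum(d^2) = 160.
Step 3: rho = 1 - 6*160 / (10*(10^2 - 1)) = 1 - 960/990 = 0.030303.
Step 4: Under H0, t = rho * sqrt((n-2)/(1-rho^2)) = 0.0857 ~ t(8).
Step 5: Two-sided p-value from the t-distribution with 8 df = 0.933773.
Step 6: alpha = 0.05. fail to reject H0.

rho = 0.0303, p = 0.933773, fail to reject H0 at alpha = 0.05.


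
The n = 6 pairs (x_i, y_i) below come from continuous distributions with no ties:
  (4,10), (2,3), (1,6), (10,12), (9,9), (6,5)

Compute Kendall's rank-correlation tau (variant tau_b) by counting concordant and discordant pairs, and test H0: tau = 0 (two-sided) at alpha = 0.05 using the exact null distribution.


Step 1: Enumerate the 15 unordered pairs (i,j) with i<j and classify each by sign(x_j-x_i) * sign(y_j-y_i).
  (1,2):dx=-2,dy=-7->C; (1,3):dx=-3,dy=-4->C; (1,4):dx=+6,dy=+2->C; (1,5):dx=+5,dy=-1->D
  (1,6):dx=+2,dy=-5->D; (2,3):dx=-1,dy=+3->D; (2,4):dx=+8,dy=+9->C; (2,5):dx=+7,dy=+6->C
  (2,6):dx=+4,dy=+2->C; (3,4):dx=+9,dy=+6->C; (3,5):dx=+8,dy=+3->C; (3,6):dx=+5,dy=-1->D
  (4,5):dx=-1,dy=-3->C; (4,6):dx=-4,dy=-7->C; (5,6):dx=-3,dy=-4->C
Step 2: C = 11, D = 4, total pairs = 15.
Step 3: tau = (C - D)/(n(n-1)/2) = (11 - 4)/15 = 0.466667.
Step 4: Exact two-sided p-value (enumerate n! = 720 permutations of y under H0): p = 0.272222.
Step 5: alpha = 0.05. fail to reject H0.

tau_b = 0.4667 (C=11, D=4), p = 0.272222, fail to reject H0.


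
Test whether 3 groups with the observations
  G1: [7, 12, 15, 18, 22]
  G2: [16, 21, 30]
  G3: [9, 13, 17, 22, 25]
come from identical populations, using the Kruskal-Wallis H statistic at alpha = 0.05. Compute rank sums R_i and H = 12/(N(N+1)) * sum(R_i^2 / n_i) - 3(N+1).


Step 1: Combine all N = 13 observations and assign midranks.
sorted (value, group, rank): (7,G1,1), (9,G3,2), (12,G1,3), (13,G3,4), (15,G1,5), (16,G2,6), (17,G3,7), (18,G1,8), (21,G2,9), (22,G1,10.5), (22,G3,10.5), (25,G3,12), (30,G2,13)
Step 2: Sum ranks within each group.
R_1 = 27.5 (n_1 = 5)
R_2 = 28 (n_2 = 3)
R_3 = 35.5 (n_3 = 5)
Step 3: H = 12/(N(N+1)) * sum(R_i^2/n_i) - 3(N+1)
     = 12/(13*14) * (27.5^2/5 + 28^2/3 + 35.5^2/5) - 3*14
     = 0.065934 * 664.633 - 42
     = 1.821978.
Step 4: Ties present; correction factor C = 1 - 6/(13^3 - 13) = 0.997253. Corrected H = 1.821978 / 0.997253 = 1.826997.
Step 5: Under H0, H ~ chi^2(2); p-value = 0.401118.
Step 6: alpha = 0.05. fail to reject H0.

H = 1.8270, df = 2, p = 0.401118, fail to reject H0.


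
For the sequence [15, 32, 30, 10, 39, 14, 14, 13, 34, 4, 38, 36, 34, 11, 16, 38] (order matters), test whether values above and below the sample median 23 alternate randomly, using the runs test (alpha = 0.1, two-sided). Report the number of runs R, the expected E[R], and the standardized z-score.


Step 1: Compute median = 23; label A = above, B = below.
Labels in order: BAABABBBABAAABBA  (n_A = 8, n_B = 8)
Step 2: Count runs R = 10.
Step 3: Under H0 (random ordering), E[R] = 2*n_A*n_B/(n_A+n_B) + 1 = 2*8*8/16 + 1 = 9.0000.
        Var[R] = 2*n_A*n_B*(2*n_A*n_B - n_A - n_B) / ((n_A+n_B)^2 * (n_A+n_B-1)) = 14336/3840 = 3.7333.
        SD[R] = 1.9322.
Step 4: Continuity-corrected z = (R - 0.5 - E[R]) / SD[R] = (10 - 0.5 - 9.0000) / 1.9322 = 0.2588.
Step 5: Two-sided p-value via normal approximation = 2*(1 - Phi(|z|)) = 0.795809.
Step 6: alpha = 0.1. fail to reject H0.

R = 10, z = 0.2588, p = 0.795809, fail to reject H0.


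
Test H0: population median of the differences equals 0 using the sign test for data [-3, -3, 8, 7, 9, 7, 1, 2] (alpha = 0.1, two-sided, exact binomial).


Step 1: Discard zero differences. Original n = 8; n_eff = number of nonzero differences = 8.
Nonzero differences (with sign): -3, -3, +8, +7, +9, +7, +1, +2
Step 2: Count signs: positive = 6, negative = 2.
Step 3: Under H0: P(positive) = 0.5, so the number of positives S ~ Bin(8, 0.5).
Step 4: Two-sided exact p-value = sum of Bin(8,0.5) probabilities at or below the observed probability = 0.289062.
Step 5: alpha = 0.1. fail to reject H0.

n_eff = 8, pos = 6, neg = 2, p = 0.289062, fail to reject H0.


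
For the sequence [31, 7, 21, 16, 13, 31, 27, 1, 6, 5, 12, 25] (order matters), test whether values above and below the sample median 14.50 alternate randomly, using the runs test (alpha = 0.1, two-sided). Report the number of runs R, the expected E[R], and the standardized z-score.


Step 1: Compute median = 14.50; label A = above, B = below.
Labels in order: ABAABAABBBBA  (n_A = 6, n_B = 6)
Step 2: Count runs R = 7.
Step 3: Under H0 (random ordering), E[R] = 2*n_A*n_B/(n_A+n_B) + 1 = 2*6*6/12 + 1 = 7.0000.
        Var[R] = 2*n_A*n_B*(2*n_A*n_B - n_A - n_B) / ((n_A+n_B)^2 * (n_A+n_B-1)) = 4320/1584 = 2.7273.
        SD[R] = 1.6514.
Step 4: R = E[R], so z = 0 with no continuity correction.
Step 5: Two-sided p-value via normal approximation = 2*(1 - Phi(|z|)) = 1.000000.
Step 6: alpha = 0.1. fail to reject H0.

R = 7, z = 0.0000, p = 1.000000, fail to reject H0.


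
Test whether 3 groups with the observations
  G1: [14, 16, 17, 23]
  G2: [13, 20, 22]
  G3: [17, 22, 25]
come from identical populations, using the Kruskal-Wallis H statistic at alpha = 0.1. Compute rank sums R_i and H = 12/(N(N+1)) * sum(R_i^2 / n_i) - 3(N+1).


Step 1: Combine all N = 10 observations and assign midranks.
sorted (value, group, rank): (13,G2,1), (14,G1,2), (16,G1,3), (17,G1,4.5), (17,G3,4.5), (20,G2,6), (22,G2,7.5), (22,G3,7.5), (23,G1,9), (25,G3,10)
Step 2: Sum ranks within each group.
R_1 = 18.5 (n_1 = 4)
R_2 = 14.5 (n_2 = 3)
R_3 = 22 (n_3 = 3)
Step 3: H = 12/(N(N+1)) * sum(R_i^2/n_i) - 3(N+1)
     = 12/(10*11) * (18.5^2/4 + 14.5^2/3 + 22^2/3) - 3*11
     = 0.109091 * 316.979 - 33
     = 1.579545.
Step 4: Ties present; correction factor C = 1 - 12/(10^3 - 10) = 0.987879. Corrected H = 1.579545 / 0.987879 = 1.598926.
Step 5: Under H0, H ~ chi^2(2); p-value = 0.449570.
Step 6: alpha = 0.1. fail to reject H0.

H = 1.5989, df = 2, p = 0.449570, fail to reject H0.


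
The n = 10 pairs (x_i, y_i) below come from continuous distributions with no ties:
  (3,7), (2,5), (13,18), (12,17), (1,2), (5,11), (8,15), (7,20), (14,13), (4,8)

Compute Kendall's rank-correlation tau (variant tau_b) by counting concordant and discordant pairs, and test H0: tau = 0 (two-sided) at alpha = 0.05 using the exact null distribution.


Step 1: Enumerate the 45 unordered pairs (i,j) with i<j and classify each by sign(x_j-x_i) * sign(y_j-y_i).
  (1,2):dx=-1,dy=-2->C; (1,3):dx=+10,dy=+11->C; (1,4):dx=+9,dy=+10->C; (1,5):dx=-2,dy=-5->C
  (1,6):dx=+2,dy=+4->C; (1,7):dx=+5,dy=+8->C; (1,8):dx=+4,dy=+13->C; (1,9):dx=+11,dy=+6->C
  (1,10):dx=+1,dy=+1->C; (2,3):dx=+11,dy=+13->C; (2,4):dx=+10,dy=+12->C; (2,5):dx=-1,dy=-3->C
  (2,6):dx=+3,dy=+6->C; (2,7):dx=+6,dy=+10->C; (2,8):dx=+5,dy=+15->C; (2,9):dx=+12,dy=+8->C
  (2,10):dx=+2,dy=+3->C; (3,4):dx=-1,dy=-1->C; (3,5):dx=-12,dy=-16->C; (3,6):dx=-8,dy=-7->C
  (3,7):dx=-5,dy=-3->C; (3,8):dx=-6,dy=+2->D; (3,9):dx=+1,dy=-5->D; (3,10):dx=-9,dy=-10->C
  (4,5):dx=-11,dy=-15->C; (4,6):dx=-7,dy=-6->C; (4,7):dx=-4,dy=-2->C; (4,8):dx=-5,dy=+3->D
  (4,9):dx=+2,dy=-4->D; (4,10):dx=-8,dy=-9->C; (5,6):dx=+4,dy=+9->C; (5,7):dx=+7,dy=+13->C
  (5,8):dx=+6,dy=+18->C; (5,9):dx=+13,dy=+11->C; (5,10):dx=+3,dy=+6->C; (6,7):dx=+3,dy=+4->C
  (6,8):dx=+2,dy=+9->C; (6,9):dx=+9,dy=+2->C; (6,10):dx=-1,dy=-3->C; (7,8):dx=-1,dy=+5->D
  (7,9):dx=+6,dy=-2->D; (7,10):dx=-4,dy=-7->C; (8,9):dx=+7,dy=-7->D; (8,10):dx=-3,dy=-12->C
  (9,10):dx=-10,dy=-5->C
Step 2: C = 38, D = 7, total pairs = 45.
Step 3: tau = (C - D)/(n(n-1)/2) = (38 - 7)/45 = 0.688889.
Step 4: Exact two-sided p-value (enumerate n! = 3628800 permutations of y under H0): p = 0.004687.
Step 5: alpha = 0.05. reject H0.

tau_b = 0.6889 (C=38, D=7), p = 0.004687, reject H0.


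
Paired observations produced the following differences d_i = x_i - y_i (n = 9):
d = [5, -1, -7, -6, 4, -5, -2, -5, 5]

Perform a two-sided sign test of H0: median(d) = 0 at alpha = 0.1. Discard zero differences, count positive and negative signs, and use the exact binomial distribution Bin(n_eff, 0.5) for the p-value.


Step 1: Discard zero differences. Original n = 9; n_eff = number of nonzero differences = 9.
Nonzero differences (with sign): +5, -1, -7, -6, +4, -5, -2, -5, +5
Step 2: Count signs: positive = 3, negative = 6.
Step 3: Under H0: P(positive) = 0.5, so the number of positives S ~ Bin(9, 0.5).
Step 4: Two-sided exact p-value = sum of Bin(9,0.5) probabilities at or below the observed probability = 0.507812.
Step 5: alpha = 0.1. fail to reject H0.

n_eff = 9, pos = 3, neg = 6, p = 0.507812, fail to reject H0.


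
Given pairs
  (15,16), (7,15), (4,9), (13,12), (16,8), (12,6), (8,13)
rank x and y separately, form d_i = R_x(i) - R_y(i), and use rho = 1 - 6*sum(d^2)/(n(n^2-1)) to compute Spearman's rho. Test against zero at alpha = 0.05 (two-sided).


Step 1: Rank x and y separately (midranks; no ties here).
rank(x): 15->6, 7->2, 4->1, 13->5, 16->7, 12->4, 8->3
rank(y): 16->7, 15->6, 9->3, 12->4, 8->2, 6->1, 13->5
Step 2: d_i = R_x(i) - R_y(i); compute d_i^2.
  (6-7)^2=1, (2-6)^2=16, (1-3)^2=4, (5-4)^2=1, (7-2)^2=25, (4-1)^2=9, (3-5)^2=4
sum(d^2) = 60.
Step 3: rho = 1 - 6*60 / (7*(7^2 - 1)) = 1 - 360/336 = -0.071429.
Step 4: Under H0, t = rho * sqrt((n-2)/(1-rho^2)) = -0.1601 ~ t(5).
Step 5: Two-sided p-value from the t-distribution with 5 df = 0.879048.
Step 6: alpha = 0.05. fail to reject H0.

rho = -0.0714, p = 0.879048, fail to reject H0 at alpha = 0.05.


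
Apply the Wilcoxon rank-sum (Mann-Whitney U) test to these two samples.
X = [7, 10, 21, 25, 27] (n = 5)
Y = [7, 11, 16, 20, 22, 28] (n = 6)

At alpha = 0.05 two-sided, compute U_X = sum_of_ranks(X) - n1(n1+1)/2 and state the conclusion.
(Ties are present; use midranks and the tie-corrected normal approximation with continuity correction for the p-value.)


Step 1: Combine and sort all 11 observations; assign midranks.
sorted (value, group): (7,X), (7,Y), (10,X), (11,Y), (16,Y), (20,Y), (21,X), (22,Y), (25,X), (27,X), (28,Y)
ranks: 7->1.5, 7->1.5, 10->3, 11->4, 16->5, 20->6, 21->7, 22->8, 25->9, 27->10, 28->11
Step 2: Rank sum for X: R1 = 1.5 + 3 + 7 + 9 + 10 = 30.5.
Step 3: U_X = R1 - n1(n1+1)/2 = 30.5 - 5*6/2 = 30.5 - 15 = 15.5.
       U_Y = n1*n2 - U_X = 30 - 15.5 = 14.5.
Step 4: Ties are present, so use the tie-corrected normal approximation (with continuity correction) for the p-value.
Step 5: p-value = 1.000000; compare to alpha = 0.05. fail to reject H0.

U_X = 15.5, p = 1.000000, fail to reject H0 at alpha = 0.05.


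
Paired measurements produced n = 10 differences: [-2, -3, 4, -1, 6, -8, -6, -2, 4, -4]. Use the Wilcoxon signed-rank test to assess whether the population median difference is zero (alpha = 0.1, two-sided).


Step 1: Drop any zero differences (none here) and take |d_i|.
|d| = [2, 3, 4, 1, 6, 8, 6, 2, 4, 4]
Step 2: Midrank |d_i| (ties get averaged ranks).
ranks: |2|->2.5, |3|->4, |4|->6, |1|->1, |6|->8.5, |8|->10, |6|->8.5, |2|->2.5, |4|->6, |4|->6
Step 3: Attach original signs; sum ranks with positive sign and with negative sign.
W+ = 6 + 8.5 + 6 = 20.5
W- = 2.5 + 4 + 1 + 10 + 8.5 + 2.5 + 6 = 34.5
(Check: W+ + W- = 55 should equal n(n+1)/2 = 55.)
Step 4: Test statistic W = min(W+, W-) = 20.5.
Step 5: Ties in |d|, so use the tie-corrected normal approximation.
        E[W] = n(n+1)/4 = 10*11/4 = 27.5.
        Tie groups: |d|=2 (t=2), |d|=4 (t=3), |d|=6 (t=2); sum(t^3 - t) = 36.
        Var[W] = n(n+1)(2n+1)/24 - sum(t^3-t)/48 = 2310/24 - 36/48 = 95.5.
        z = (W - E[W]) / sqrt(Var[W]) = (20.5 - 27.5) / 9.7724 = -0.7163.
        Two-sided p = 2*Phi(z) = 0.473805.
Step 6: alpha = 0.1. fail to reject H0.

W+ = 20.5, W- = 34.5, W = min = 20.5, p = 0.473805, fail to reject H0.


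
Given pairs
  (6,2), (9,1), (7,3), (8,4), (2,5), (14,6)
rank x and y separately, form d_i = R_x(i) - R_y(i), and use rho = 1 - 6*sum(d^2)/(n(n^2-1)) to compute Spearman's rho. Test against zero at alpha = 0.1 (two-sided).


Step 1: Rank x and y separately (midranks; no ties here).
rank(x): 6->2, 9->5, 7->3, 8->4, 2->1, 14->6
rank(y): 2->2, 1->1, 3->3, 4->4, 5->5, 6->6
Step 2: d_i = R_x(i) - R_y(i); compute d_i^2.
  (2-2)^2=0, (5-1)^2=16, (3-3)^2=0, (4-4)^2=0, (1-5)^2=16, (6-6)^2=0
sum(d^2) = 32.
Step 3: rho = 1 - 6*32 / (6*(6^2 - 1)) = 1 - 192/210 = 0.085714.
Step 4: Under H0, t = rho * sqrt((n-2)/(1-rho^2)) = 0.1721 ~ t(4).
Step 5: Two-sided p-value from the t-distribution with 4 df = 0.871743.
Step 6: alpha = 0.1. fail to reject H0.

rho = 0.0857, p = 0.871743, fail to reject H0 at alpha = 0.1.


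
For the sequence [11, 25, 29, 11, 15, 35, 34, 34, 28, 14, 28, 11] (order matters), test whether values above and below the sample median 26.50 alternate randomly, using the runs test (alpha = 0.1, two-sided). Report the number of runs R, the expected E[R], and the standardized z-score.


Step 1: Compute median = 26.50; label A = above, B = below.
Labels in order: BBABBAAAABAB  (n_A = 6, n_B = 6)
Step 2: Count runs R = 7.
Step 3: Under H0 (random ordering), E[R] = 2*n_A*n_B/(n_A+n_B) + 1 = 2*6*6/12 + 1 = 7.0000.
        Var[R] = 2*n_A*n_B*(2*n_A*n_B - n_A - n_B) / ((n_A+n_B)^2 * (n_A+n_B-1)) = 4320/1584 = 2.7273.
        SD[R] = 1.6514.
Step 4: R = E[R], so z = 0 with no continuity correction.
Step 5: Two-sided p-value via normal approximation = 2*(1 - Phi(|z|)) = 1.000000.
Step 6: alpha = 0.1. fail to reject H0.

R = 7, z = 0.0000, p = 1.000000, fail to reject H0.


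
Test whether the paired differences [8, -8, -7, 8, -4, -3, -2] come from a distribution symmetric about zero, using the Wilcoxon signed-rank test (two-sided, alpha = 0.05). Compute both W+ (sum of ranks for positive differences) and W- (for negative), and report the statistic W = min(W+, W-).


Step 1: Drop any zero differences (none here) and take |d_i|.
|d| = [8, 8, 7, 8, 4, 3, 2]
Step 2: Midrank |d_i| (ties get averaged ranks).
ranks: |8|->6, |8|->6, |7|->4, |8|->6, |4|->3, |3|->2, |2|->1
Step 3: Attach original signs; sum ranks with positive sign and with negative sign.
W+ = 6 + 6 = 12
W- = 6 + 4 + 3 + 2 + 1 = 16
(Check: W+ + W- = 28 should equal n(n+1)/2 = 28.)
Step 4: Test statistic W = min(W+, W-) = 12.
Step 5: Ties in |d|, so use the tie-corrected normal approximation.
        E[W] = n(n+1)/4 = 7*8/4 = 14.
        Tie groups: |d|=8 (t=3); sum(t^3 - t) = 24.
        Var[W] = n(n+1)(2n+1)/24 - sum(t^3-t)/48 = 840/24 - 24/48 = 34.5.
        z = (W - E[W]) / sqrt(Var[W]) = (12 - 14) / 5.8737 = -0.3405.
        Two-sided p = 2*Phi(z) = 0.733478.
Step 6: alpha = 0.05. fail to reject H0.

W+ = 12, W- = 16, W = min = 12, p = 0.733478, fail to reject H0.


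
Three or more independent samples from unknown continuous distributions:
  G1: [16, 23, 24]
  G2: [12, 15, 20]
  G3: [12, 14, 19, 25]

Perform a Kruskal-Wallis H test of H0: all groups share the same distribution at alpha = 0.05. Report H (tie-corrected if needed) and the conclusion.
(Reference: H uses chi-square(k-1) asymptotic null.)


Step 1: Combine all N = 10 observations and assign midranks.
sorted (value, group, rank): (12,G2,1.5), (12,G3,1.5), (14,G3,3), (15,G2,4), (16,G1,5), (19,G3,6), (20,G2,7), (23,G1,8), (24,G1,9), (25,G3,10)
Step 2: Sum ranks within each group.
R_1 = 22 (n_1 = 3)
R_2 = 12.5 (n_2 = 3)
R_3 = 20.5 (n_3 = 4)
Step 3: H = 12/(N(N+1)) * sum(R_i^2/n_i) - 3(N+1)
     = 12/(10*11) * (22^2/3 + 12.5^2/3 + 20.5^2/4) - 3*11
     = 0.109091 * 318.479 - 33
     = 1.743182.
Step 4: Ties present; correction factor C = 1 - 6/(10^3 - 10) = 0.993939. Corrected H = 1.743182 / 0.993939 = 1.753811.
Step 5: Under H0, H ~ chi^2(2); p-value = 0.416068.
Step 6: alpha = 0.05. fail to reject H0.

H = 1.7538, df = 2, p = 0.416068, fail to reject H0.


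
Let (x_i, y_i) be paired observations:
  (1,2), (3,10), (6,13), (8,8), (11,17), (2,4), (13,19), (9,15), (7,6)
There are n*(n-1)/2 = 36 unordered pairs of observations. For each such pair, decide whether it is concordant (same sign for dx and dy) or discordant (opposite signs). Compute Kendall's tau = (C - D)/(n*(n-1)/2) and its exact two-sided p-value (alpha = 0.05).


Step 1: Enumerate the 36 unordered pairs (i,j) with i<j and classify each by sign(x_j-x_i) * sign(y_j-y_i).
  (1,2):dx=+2,dy=+8->C; (1,3):dx=+5,dy=+11->C; (1,4):dx=+7,dy=+6->C; (1,5):dx=+10,dy=+15->C
  (1,6):dx=+1,dy=+2->C; (1,7):dx=+12,dy=+17->C; (1,8):dx=+8,dy=+13->C; (1,9):dx=+6,dy=+4->C
  (2,3):dx=+3,dy=+3->C; (2,4):dx=+5,dy=-2->D; (2,5):dx=+8,dy=+7->C; (2,6):dx=-1,dy=-6->C
  (2,7):dx=+10,dy=+9->C; (2,8):dx=+6,dy=+5->C; (2,9):dx=+4,dy=-4->D; (3,4):dx=+2,dy=-5->D
  (3,5):dx=+5,dy=+4->C; (3,6):dx=-4,dy=-9->C; (3,7):dx=+7,dy=+6->C; (3,8):dx=+3,dy=+2->C
  (3,9):dx=+1,dy=-7->D; (4,5):dx=+3,dy=+9->C; (4,6):dx=-6,dy=-4->C; (4,7):dx=+5,dy=+11->C
  (4,8):dx=+1,dy=+7->C; (4,9):dx=-1,dy=-2->C; (5,6):dx=-9,dy=-13->C; (5,7):dx=+2,dy=+2->C
  (5,8):dx=-2,dy=-2->C; (5,9):dx=-4,dy=-11->C; (6,7):dx=+11,dy=+15->C; (6,8):dx=+7,dy=+11->C
  (6,9):dx=+5,dy=+2->C; (7,8):dx=-4,dy=-4->C; (7,9):dx=-6,dy=-13->C; (8,9):dx=-2,dy=-9->C
Step 2: C = 32, D = 4, total pairs = 36.
Step 3: tau = (C - D)/(n(n-1)/2) = (32 - 4)/36 = 0.777778.
Step 4: Exact two-sided p-value (enumerate n! = 362880 permutations of y under H0): p = 0.002425.
Step 5: alpha = 0.05. reject H0.

tau_b = 0.7778 (C=32, D=4), p = 0.002425, reject H0.


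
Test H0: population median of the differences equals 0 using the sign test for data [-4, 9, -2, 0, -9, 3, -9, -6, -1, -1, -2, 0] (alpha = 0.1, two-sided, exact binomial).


Step 1: Discard zero differences. Original n = 12; n_eff = number of nonzero differences = 10.
Nonzero differences (with sign): -4, +9, -2, -9, +3, -9, -6, -1, -1, -2
Step 2: Count signs: positive = 2, negative = 8.
Step 3: Under H0: P(positive) = 0.5, so the number of positives S ~ Bin(10, 0.5).
Step 4: Two-sided exact p-value = sum of Bin(10,0.5) probabilities at or below the observed probability = 0.109375.
Step 5: alpha = 0.1. fail to reject H0.

n_eff = 10, pos = 2, neg = 8, p = 0.109375, fail to reject H0.


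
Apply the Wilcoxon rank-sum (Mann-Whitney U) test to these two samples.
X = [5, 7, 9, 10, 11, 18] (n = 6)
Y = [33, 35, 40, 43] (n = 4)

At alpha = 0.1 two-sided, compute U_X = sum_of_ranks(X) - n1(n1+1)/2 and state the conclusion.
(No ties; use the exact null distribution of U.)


Step 1: Combine and sort all 10 observations; assign midranks.
sorted (value, group): (5,X), (7,X), (9,X), (10,X), (11,X), (18,X), (33,Y), (35,Y), (40,Y), (43,Y)
ranks: 5->1, 7->2, 9->3, 10->4, 11->5, 18->6, 33->7, 35->8, 40->9, 43->10
Step 2: Rank sum for X: R1 = 1 + 2 + 3 + 4 + 5 + 6 = 21.
Step 3: U_X = R1 - n1(n1+1)/2 = 21 - 6*7/2 = 21 - 21 = 0.
       U_Y = n1*n2 - U_X = 24 - 0 = 24.
Step 4: No ties, so the exact null distribution of U (based on enumerating the C(10,6) = 210 equally likely rank assignments) gives the two-sided p-value.
Step 5: p-value = 0.009524; compare to alpha = 0.1. reject H0.

U_X = 0, p = 0.009524, reject H0 at alpha = 0.1.


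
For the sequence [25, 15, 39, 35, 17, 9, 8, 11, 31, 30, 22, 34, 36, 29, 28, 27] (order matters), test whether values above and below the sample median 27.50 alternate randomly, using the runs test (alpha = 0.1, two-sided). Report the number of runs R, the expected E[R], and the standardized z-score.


Step 1: Compute median = 27.50; label A = above, B = below.
Labels in order: BBAABBBBAABAAAAB  (n_A = 8, n_B = 8)
Step 2: Count runs R = 7.
Step 3: Under H0 (random ordering), E[R] = 2*n_A*n_B/(n_A+n_B) + 1 = 2*8*8/16 + 1 = 9.0000.
        Var[R] = 2*n_A*n_B*(2*n_A*n_B - n_A - n_B) / ((n_A+n_B)^2 * (n_A+n_B-1)) = 14336/3840 = 3.7333.
        SD[R] = 1.9322.
Step 4: Continuity-corrected z = (R + 0.5 - E[R]) / SD[R] = (7 + 0.5 - 9.0000) / 1.9322 = -0.7763.
Step 5: Two-sided p-value via normal approximation = 2*(1 - Phi(|z|)) = 0.437558.
Step 6: alpha = 0.1. fail to reject H0.

R = 7, z = -0.7763, p = 0.437558, fail to reject H0.


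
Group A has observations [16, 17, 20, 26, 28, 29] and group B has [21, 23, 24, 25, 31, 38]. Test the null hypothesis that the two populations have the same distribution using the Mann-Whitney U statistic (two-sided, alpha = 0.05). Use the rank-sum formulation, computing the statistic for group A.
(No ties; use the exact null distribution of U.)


Step 1: Combine and sort all 12 observations; assign midranks.
sorted (value, group): (16,X), (17,X), (20,X), (21,Y), (23,Y), (24,Y), (25,Y), (26,X), (28,X), (29,X), (31,Y), (38,Y)
ranks: 16->1, 17->2, 20->3, 21->4, 23->5, 24->6, 25->7, 26->8, 28->9, 29->10, 31->11, 38->12
Step 2: Rank sum for X: R1 = 1 + 2 + 3 + 8 + 9 + 10 = 33.
Step 3: U_X = R1 - n1(n1+1)/2 = 33 - 6*7/2 = 33 - 21 = 12.
       U_Y = n1*n2 - U_X = 36 - 12 = 24.
Step 4: No ties, so the exact null distribution of U (based on enumerating the C(12,6) = 924 equally likely rank assignments) gives the two-sided p-value.
Step 5: p-value = 0.393939; compare to alpha = 0.05. fail to reject H0.

U_X = 12, p = 0.393939, fail to reject H0 at alpha = 0.05.


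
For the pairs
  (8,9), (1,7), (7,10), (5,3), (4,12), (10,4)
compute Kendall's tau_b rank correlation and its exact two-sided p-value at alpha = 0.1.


Step 1: Enumerate the 15 unordered pairs (i,j) with i<j and classify each by sign(x_j-x_i) * sign(y_j-y_i).
  (1,2):dx=-7,dy=-2->C; (1,3):dx=-1,dy=+1->D; (1,4):dx=-3,dy=-6->C; (1,5):dx=-4,dy=+3->D
  (1,6):dx=+2,dy=-5->D; (2,3):dx=+6,dy=+3->C; (2,4):dx=+4,dy=-4->D; (2,5):dx=+3,dy=+5->C
  (2,6):dx=+9,dy=-3->D; (3,4):dx=-2,dy=-7->C; (3,5):dx=-3,dy=+2->D; (3,6):dx=+3,dy=-6->D
  (4,5):dx=-1,dy=+9->D; (4,6):dx=+5,dy=+1->C; (5,6):dx=+6,dy=-8->D
Step 2: C = 6, D = 9, total pairs = 15.
Step 3: tau = (C - D)/(n(n-1)/2) = (6 - 9)/15 = -0.200000.
Step 4: Exact two-sided p-value (enumerate n! = 720 permutations of y under H0): p = 0.719444.
Step 5: alpha = 0.1. fail to reject H0.

tau_b = -0.2000 (C=6, D=9), p = 0.719444, fail to reject H0.


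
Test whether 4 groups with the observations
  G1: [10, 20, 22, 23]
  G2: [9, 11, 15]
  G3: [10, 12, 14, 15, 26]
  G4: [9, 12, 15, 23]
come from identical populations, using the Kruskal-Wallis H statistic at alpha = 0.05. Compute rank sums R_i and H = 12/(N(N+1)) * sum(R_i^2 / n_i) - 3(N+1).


Step 1: Combine all N = 16 observations and assign midranks.
sorted (value, group, rank): (9,G2,1.5), (9,G4,1.5), (10,G1,3.5), (10,G3,3.5), (11,G2,5), (12,G3,6.5), (12,G4,6.5), (14,G3,8), (15,G2,10), (15,G3,10), (15,G4,10), (20,G1,12), (22,G1,13), (23,G1,14.5), (23,G4,14.5), (26,G3,16)
Step 2: Sum ranks within each group.
R_1 = 43 (n_1 = 4)
R_2 = 16.5 (n_2 = 3)
R_3 = 44 (n_3 = 5)
R_4 = 32.5 (n_4 = 4)
Step 3: H = 12/(N(N+1)) * sum(R_i^2/n_i) - 3(N+1)
     = 12/(16*17) * (43^2/4 + 16.5^2/3 + 44^2/5 + 32.5^2/4) - 3*17
     = 0.044118 * 1204.26 - 51
     = 2.129228.
Step 4: Ties present; correction factor C = 1 - 48/(16^3 - 16) = 0.988235. Corrected H = 2.129228 / 0.988235 = 2.154576.
Step 5: Under H0, H ~ chi^2(3); p-value = 0.540951.
Step 6: alpha = 0.05. fail to reject H0.

H = 2.1546, df = 3, p = 0.540951, fail to reject H0.


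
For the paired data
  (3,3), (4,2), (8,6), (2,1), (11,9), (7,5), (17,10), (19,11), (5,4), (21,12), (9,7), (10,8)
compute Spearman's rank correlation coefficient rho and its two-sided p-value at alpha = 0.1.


Step 1: Rank x and y separately (midranks; no ties here).
rank(x): 3->2, 4->3, 8->6, 2->1, 11->9, 7->5, 17->10, 19->11, 5->4, 21->12, 9->7, 10->8
rank(y): 3->3, 2->2, 6->6, 1->1, 9->9, 5->5, 10->10, 11->11, 4->4, 12->12, 7->7, 8->8
Step 2: d_i = R_x(i) - R_y(i); compute d_i^2.
  (2-3)^2=1, (3-2)^2=1, (6-6)^2=0, (1-1)^2=0, (9-9)^2=0, (5-5)^2=0, (10-10)^2=0, (11-11)^2=0, (4-4)^2=0, (12-12)^2=0, (7-7)^2=0, (8-8)^2=0
sum(d^2) = 2.
Step 3: rho = 1 - 6*2 / (12*(12^2 - 1)) = 1 - 12/1716 = 0.993007.
Step 4: Under H0, t = rho * sqrt((n-2)/(1-rho^2)) = 26.5990 ~ t(10).
Step 5: Two-sided p-value from the t-distribution with 10 df = 0.000000.
Step 6: alpha = 0.1. reject H0.

rho = 0.9930, p = 0.000000, reject H0 at alpha = 0.1.


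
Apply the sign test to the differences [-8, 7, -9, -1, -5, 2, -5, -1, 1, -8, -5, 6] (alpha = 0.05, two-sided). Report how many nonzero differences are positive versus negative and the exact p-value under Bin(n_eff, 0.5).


Step 1: Discard zero differences. Original n = 12; n_eff = number of nonzero differences = 12.
Nonzero differences (with sign): -8, +7, -9, -1, -5, +2, -5, -1, +1, -8, -5, +6
Step 2: Count signs: positive = 4, negative = 8.
Step 3: Under H0: P(positive) = 0.5, so the number of positives S ~ Bin(12, 0.5).
Step 4: Two-sided exact p-value = sum of Bin(12,0.5) probabilities at or below the observed probability = 0.387695.
Step 5: alpha = 0.05. fail to reject H0.

n_eff = 12, pos = 4, neg = 8, p = 0.387695, fail to reject H0.


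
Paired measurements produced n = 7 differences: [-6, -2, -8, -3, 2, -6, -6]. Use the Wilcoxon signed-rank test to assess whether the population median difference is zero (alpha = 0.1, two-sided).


Step 1: Drop any zero differences (none here) and take |d_i|.
|d| = [6, 2, 8, 3, 2, 6, 6]
Step 2: Midrank |d_i| (ties get averaged ranks).
ranks: |6|->5, |2|->1.5, |8|->7, |3|->3, |2|->1.5, |6|->5, |6|->5
Step 3: Attach original signs; sum ranks with positive sign and with negative sign.
W+ = 1.5 = 1.5
W- = 5 + 1.5 + 7 + 3 + 5 + 5 = 26.5
(Check: W+ + W- = 28 should equal n(n+1)/2 = 28.)
Step 4: Test statistic W = min(W+, W-) = 1.5.
Step 5: Ties in |d|, so use the tie-corrected normal approximation.
        E[W] = n(n+1)/4 = 7*8/4 = 14.
        Tie groups: |d|=2 (t=2), |d|=6 (t=3); sum(t^3 - t) = 30.
        Var[W] = n(n+1)(2n+1)/24 - sum(t^3-t)/48 = 840/24 - 30/48 = 34.375.
        z = (W - E[W]) / sqrt(Var[W]) = (1.5 - 14) / 5.8630 = -2.1320.
        Two-sided p = 2*Phi(z) = 0.033006.
Step 6: alpha = 0.1. reject H0.

W+ = 1.5, W- = 26.5, W = min = 1.5, p = 0.033006, reject H0.


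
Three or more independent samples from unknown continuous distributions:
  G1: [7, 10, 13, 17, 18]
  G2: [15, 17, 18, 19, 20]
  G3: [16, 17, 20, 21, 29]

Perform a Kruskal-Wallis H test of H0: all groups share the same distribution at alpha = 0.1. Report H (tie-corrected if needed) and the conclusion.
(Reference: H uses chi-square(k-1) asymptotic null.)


Step 1: Combine all N = 15 observations and assign midranks.
sorted (value, group, rank): (7,G1,1), (10,G1,2), (13,G1,3), (15,G2,4), (16,G3,5), (17,G1,7), (17,G2,7), (17,G3,7), (18,G1,9.5), (18,G2,9.5), (19,G2,11), (20,G2,12.5), (20,G3,12.5), (21,G3,14), (29,G3,15)
Step 2: Sum ranks within each group.
R_1 = 22.5 (n_1 = 5)
R_2 = 44 (n_2 = 5)
R_3 = 53.5 (n_3 = 5)
Step 3: H = 12/(N(N+1)) * sum(R_i^2/n_i) - 3(N+1)
     = 12/(15*16) * (22.5^2/5 + 44^2/5 + 53.5^2/5) - 3*16
     = 0.050000 * 1060.9 - 48
     = 5.045000.
Step 4: Ties present; correction factor C = 1 - 36/(15^3 - 15) = 0.989286. Corrected H = 5.045000 / 0.989286 = 5.099639.
Step 5: Under H0, H ~ chi^2(2); p-value = 0.078096.
Step 6: alpha = 0.1. reject H0.

H = 5.0996, df = 2, p = 0.078096, reject H0.


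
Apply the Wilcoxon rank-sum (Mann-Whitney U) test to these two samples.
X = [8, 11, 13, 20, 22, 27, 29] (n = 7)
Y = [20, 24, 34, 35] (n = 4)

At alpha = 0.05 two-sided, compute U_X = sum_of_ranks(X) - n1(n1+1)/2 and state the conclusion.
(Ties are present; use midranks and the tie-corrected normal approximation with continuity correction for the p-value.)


Step 1: Combine and sort all 11 observations; assign midranks.
sorted (value, group): (8,X), (11,X), (13,X), (20,X), (20,Y), (22,X), (24,Y), (27,X), (29,X), (34,Y), (35,Y)
ranks: 8->1, 11->2, 13->3, 20->4.5, 20->4.5, 22->6, 24->7, 27->8, 29->9, 34->10, 35->11
Step 2: Rank sum for X: R1 = 1 + 2 + 3 + 4.5 + 6 + 8 + 9 = 33.5.
Step 3: U_X = R1 - n1(n1+1)/2 = 33.5 - 7*8/2 = 33.5 - 28 = 5.5.
       U_Y = n1*n2 - U_X = 28 - 5.5 = 22.5.
Step 4: Ties are present, so use the tie-corrected normal approximation (with continuity correction) for the p-value.
Step 5: p-value = 0.129695; compare to alpha = 0.05. fail to reject H0.

U_X = 5.5, p = 0.129695, fail to reject H0 at alpha = 0.05.


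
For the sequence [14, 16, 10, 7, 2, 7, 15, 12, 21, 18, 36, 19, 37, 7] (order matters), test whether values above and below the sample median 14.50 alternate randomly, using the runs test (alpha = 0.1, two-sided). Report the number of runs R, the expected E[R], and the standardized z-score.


Step 1: Compute median = 14.50; label A = above, B = below.
Labels in order: BABBBBABAAAAAB  (n_A = 7, n_B = 7)
Step 2: Count runs R = 7.
Step 3: Under H0 (random ordering), E[R] = 2*n_A*n_B/(n_A+n_B) + 1 = 2*7*7/14 + 1 = 8.0000.
        Var[R] = 2*n_A*n_B*(2*n_A*n_B - n_A - n_B) / ((n_A+n_B)^2 * (n_A+n_B-1)) = 8232/2548 = 3.2308.
        SD[R] = 1.7974.
Step 4: Continuity-corrected z = (R + 0.5 - E[R]) / SD[R] = (7 + 0.5 - 8.0000) / 1.7974 = -0.2782.
Step 5: Two-sided p-value via normal approximation = 2*(1 - Phi(|z|)) = 0.780879.
Step 6: alpha = 0.1. fail to reject H0.

R = 7, z = -0.2782, p = 0.780879, fail to reject H0.


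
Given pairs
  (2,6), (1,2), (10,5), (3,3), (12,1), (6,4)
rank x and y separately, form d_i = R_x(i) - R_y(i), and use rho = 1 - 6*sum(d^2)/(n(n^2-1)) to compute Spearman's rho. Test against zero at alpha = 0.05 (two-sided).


Step 1: Rank x and y separately (midranks; no ties here).
rank(x): 2->2, 1->1, 10->5, 3->3, 12->6, 6->4
rank(y): 6->6, 2->2, 5->5, 3->3, 1->1, 4->4
Step 2: d_i = R_x(i) - R_y(i); compute d_i^2.
  (2-6)^2=16, (1-2)^2=1, (5-5)^2=0, (3-3)^2=0, (6-1)^2=25, (4-4)^2=0
sum(d^2) = 42.
Step 3: rho = 1 - 6*42 / (6*(6^2 - 1)) = 1 - 252/210 = -0.200000.
Step 4: Under H0, t = rho * sqrt((n-2)/(1-rho^2)) = -0.4082 ~ t(4).
Step 5: Two-sided p-value from the t-distribution with 4 df = 0.704000.
Step 6: alpha = 0.05. fail to reject H0.

rho = -0.2000, p = 0.704000, fail to reject H0 at alpha = 0.05.


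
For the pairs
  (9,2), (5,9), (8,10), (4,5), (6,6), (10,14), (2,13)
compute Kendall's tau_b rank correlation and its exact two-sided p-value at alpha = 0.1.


Step 1: Enumerate the 21 unordered pairs (i,j) with i<j and classify each by sign(x_j-x_i) * sign(y_j-y_i).
  (1,2):dx=-4,dy=+7->D; (1,3):dx=-1,dy=+8->D; (1,4):dx=-5,dy=+3->D; (1,5):dx=-3,dy=+4->D
  (1,6):dx=+1,dy=+12->C; (1,7):dx=-7,dy=+11->D; (2,3):dx=+3,dy=+1->C; (2,4):dx=-1,dy=-4->C
  (2,5):dx=+1,dy=-3->D; (2,6):dx=+5,dy=+5->C; (2,7):dx=-3,dy=+4->D; (3,4):dx=-4,dy=-5->C
  (3,5):dx=-2,dy=-4->C; (3,6):dx=+2,dy=+4->C; (3,7):dx=-6,dy=+3->D; (4,5):dx=+2,dy=+1->C
  (4,6):dx=+6,dy=+9->C; (4,7):dx=-2,dy=+8->D; (5,6):dx=+4,dy=+8->C; (5,7):dx=-4,dy=+7->D
  (6,7):dx=-8,dy=-1->C
Step 2: C = 11, D = 10, total pairs = 21.
Step 3: tau = (C - D)/(n(n-1)/2) = (11 - 10)/21 = 0.047619.
Step 4: Exact two-sided p-value (enumerate n! = 5040 permutations of y under H0): p = 1.000000.
Step 5: alpha = 0.1. fail to reject H0.

tau_b = 0.0476 (C=11, D=10), p = 1.000000, fail to reject H0.


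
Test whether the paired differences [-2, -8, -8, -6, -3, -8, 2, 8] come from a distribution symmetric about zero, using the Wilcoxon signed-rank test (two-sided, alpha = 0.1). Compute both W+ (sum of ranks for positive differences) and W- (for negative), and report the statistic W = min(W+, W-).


Step 1: Drop any zero differences (none here) and take |d_i|.
|d| = [2, 8, 8, 6, 3, 8, 2, 8]
Step 2: Midrank |d_i| (ties get averaged ranks).
ranks: |2|->1.5, |8|->6.5, |8|->6.5, |6|->4, |3|->3, |8|->6.5, |2|->1.5, |8|->6.5
Step 3: Attach original signs; sum ranks with positive sign and with negative sign.
W+ = 1.5 + 6.5 = 8
W- = 1.5 + 6.5 + 6.5 + 4 + 3 + 6.5 = 28
(Check: W+ + W- = 36 should equal n(n+1)/2 = 36.)
Step 4: Test statistic W = min(W+, W-) = 8.
Step 5: Ties in |d|, so use the tie-corrected normal approximation.
        E[W] = n(n+1)/4 = 8*9/4 = 18.
        Tie groups: |d|=2 (t=2), |d|=8 (t=4); sum(t^3 - t) = 66.
        Var[W] = n(n+1)(2n+1)/24 - sum(t^3-t)/48 = 1224/24 - 66/48 = 49.625.
        z = (W - E[W]) / sqrt(Var[W]) = (8 - 18) / 7.0445 = -1.4195.
        Two-sided p = 2*Phi(z) = 0.155740.
Step 6: alpha = 0.1. fail to reject H0.

W+ = 8, W- = 28, W = min = 8, p = 0.155740, fail to reject H0.


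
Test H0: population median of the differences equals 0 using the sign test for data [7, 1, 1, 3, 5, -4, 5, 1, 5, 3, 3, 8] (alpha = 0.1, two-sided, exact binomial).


Step 1: Discard zero differences. Original n = 12; n_eff = number of nonzero differences = 12.
Nonzero differences (with sign): +7, +1, +1, +3, +5, -4, +5, +1, +5, +3, +3, +8
Step 2: Count signs: positive = 11, negative = 1.
Step 3: Under H0: P(positive) = 0.5, so the number of positives S ~ Bin(12, 0.5).
Step 4: Two-sided exact p-value = sum of Bin(12,0.5) probabilities at or below the observed probability = 0.006348.
Step 5: alpha = 0.1. reject H0.

n_eff = 12, pos = 11, neg = 1, p = 0.006348, reject H0.


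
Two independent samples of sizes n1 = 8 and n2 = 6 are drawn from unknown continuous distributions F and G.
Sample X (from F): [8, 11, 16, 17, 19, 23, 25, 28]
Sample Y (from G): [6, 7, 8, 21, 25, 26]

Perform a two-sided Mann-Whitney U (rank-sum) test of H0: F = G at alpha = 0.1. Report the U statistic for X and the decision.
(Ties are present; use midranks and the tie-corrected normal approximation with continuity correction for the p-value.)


Step 1: Combine and sort all 14 observations; assign midranks.
sorted (value, group): (6,Y), (7,Y), (8,X), (8,Y), (11,X), (16,X), (17,X), (19,X), (21,Y), (23,X), (25,X), (25,Y), (26,Y), (28,X)
ranks: 6->1, 7->2, 8->3.5, 8->3.5, 11->5, 16->6, 17->7, 19->8, 21->9, 23->10, 25->11.5, 25->11.5, 26->13, 28->14
Step 2: Rank sum for X: R1 = 3.5 + 5 + 6 + 7 + 8 + 10 + 11.5 + 14 = 65.
Step 3: U_X = R1 - n1(n1+1)/2 = 65 - 8*9/2 = 65 - 36 = 29.
       U_Y = n1*n2 - U_X = 48 - 29 = 19.
Step 4: Ties are present, so use the tie-corrected normal approximation (with continuity correction) for the p-value.
Step 5: p-value = 0.560413; compare to alpha = 0.1. fail to reject H0.

U_X = 29, p = 0.560413, fail to reject H0 at alpha = 0.1.


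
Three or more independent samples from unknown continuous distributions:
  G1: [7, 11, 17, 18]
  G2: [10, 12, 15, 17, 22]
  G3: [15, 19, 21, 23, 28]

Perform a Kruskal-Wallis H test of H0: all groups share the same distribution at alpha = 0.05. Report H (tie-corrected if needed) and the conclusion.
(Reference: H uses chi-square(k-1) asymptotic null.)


Step 1: Combine all N = 14 observations and assign midranks.
sorted (value, group, rank): (7,G1,1), (10,G2,2), (11,G1,3), (12,G2,4), (15,G2,5.5), (15,G3,5.5), (17,G1,7.5), (17,G2,7.5), (18,G1,9), (19,G3,10), (21,G3,11), (22,G2,12), (23,G3,13), (28,G3,14)
Step 2: Sum ranks within each group.
R_1 = 20.5 (n_1 = 4)
R_2 = 31 (n_2 = 5)
R_3 = 53.5 (n_3 = 5)
Step 3: H = 12/(N(N+1)) * sum(R_i^2/n_i) - 3(N+1)
     = 12/(14*15) * (20.5^2/4 + 31^2/5 + 53.5^2/5) - 3*15
     = 0.057143 * 869.713 - 45
     = 4.697857.
Step 4: Ties present; correction factor C = 1 - 12/(14^3 - 14) = 0.995604. Corrected H = 4.697857 / 0.995604 = 4.718598.
Step 5: Under H0, H ~ chi^2(2); p-value = 0.094486.
Step 6: alpha = 0.05. fail to reject H0.

H = 4.7186, df = 2, p = 0.094486, fail to reject H0.


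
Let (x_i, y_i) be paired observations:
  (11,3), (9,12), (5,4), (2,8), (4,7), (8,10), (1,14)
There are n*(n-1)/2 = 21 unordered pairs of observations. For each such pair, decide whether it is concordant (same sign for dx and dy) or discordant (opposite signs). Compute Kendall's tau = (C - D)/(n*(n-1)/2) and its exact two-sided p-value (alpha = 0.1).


Step 1: Enumerate the 21 unordered pairs (i,j) with i<j and classify each by sign(x_j-x_i) * sign(y_j-y_i).
  (1,2):dx=-2,dy=+9->D; (1,3):dx=-6,dy=+1->D; (1,4):dx=-9,dy=+5->D; (1,5):dx=-7,dy=+4->D
  (1,6):dx=-3,dy=+7->D; (1,7):dx=-10,dy=+11->D; (2,3):dx=-4,dy=-8->C; (2,4):dx=-7,dy=-4->C
  (2,5):dx=-5,dy=-5->C; (2,6):dx=-1,dy=-2->C; (2,7):dx=-8,dy=+2->D; (3,4):dx=-3,dy=+4->D
  (3,5):dx=-1,dy=+3->D; (3,6):dx=+3,dy=+6->C; (3,7):dx=-4,dy=+10->D; (4,5):dx=+2,dy=-1->D
  (4,6):dx=+6,dy=+2->C; (4,7):dx=-1,dy=+6->D; (5,6):dx=+4,dy=+3->C; (5,7):dx=-3,dy=+7->D
  (6,7):dx=-7,dy=+4->D
Step 2: C = 7, D = 14, total pairs = 21.
Step 3: tau = (C - D)/(n(n-1)/2) = (7 - 14)/21 = -0.333333.
Step 4: Exact two-sided p-value (enumerate n! = 5040 permutations of y under H0): p = 0.381349.
Step 5: alpha = 0.1. fail to reject H0.

tau_b = -0.3333 (C=7, D=14), p = 0.381349, fail to reject H0.


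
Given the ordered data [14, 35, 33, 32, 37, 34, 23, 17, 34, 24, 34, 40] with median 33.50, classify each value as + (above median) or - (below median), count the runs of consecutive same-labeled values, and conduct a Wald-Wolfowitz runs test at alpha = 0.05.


Step 1: Compute median = 33.50; label A = above, B = below.
Labels in order: BABBAABBABAA  (n_A = 6, n_B = 6)
Step 2: Count runs R = 8.
Step 3: Under H0 (random ordering), E[R] = 2*n_A*n_B/(n_A+n_B) + 1 = 2*6*6/12 + 1 = 7.0000.
        Var[R] = 2*n_A*n_B*(2*n_A*n_B - n_A - n_B) / ((n_A+n_B)^2 * (n_A+n_B-1)) = 4320/1584 = 2.7273.
        SD[R] = 1.6514.
Step 4: Continuity-corrected z = (R - 0.5 - E[R]) / SD[R] = (8 - 0.5 - 7.0000) / 1.6514 = 0.3028.
Step 5: Two-sided p-value via normal approximation = 2*(1 - Phi(|z|)) = 0.762069.
Step 6: alpha = 0.05. fail to reject H0.

R = 8, z = 0.3028, p = 0.762069, fail to reject H0.
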